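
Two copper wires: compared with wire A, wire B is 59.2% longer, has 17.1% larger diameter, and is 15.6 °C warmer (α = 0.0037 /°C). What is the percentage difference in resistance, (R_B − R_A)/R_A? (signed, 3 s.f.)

R ∝ ρL/d² with ρ ∝ (1+αΔT), so R_B/R_A = (1 + 59.2/100) × (1 + 17.1/100)⁻² × (1 + 0.0037×15.6)
= 1.592 × 0.7293 × 1.058 = 1.228
(R_B − R_A)/R_A = 1.228 − 1 = 22.8%

22.8%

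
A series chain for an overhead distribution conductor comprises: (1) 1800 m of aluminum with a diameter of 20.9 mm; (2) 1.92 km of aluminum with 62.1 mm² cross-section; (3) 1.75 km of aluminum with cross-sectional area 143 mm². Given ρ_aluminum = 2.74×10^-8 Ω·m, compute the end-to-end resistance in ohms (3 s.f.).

Seg 1: A = π(d/2)² = π(1.0450e-02 m)² = 3.431e-04 m²
R_1 = (2.74×10^-8)(1800)/(3.431e-04) = 0.1438 Ω
Seg 2: A = 62.1 mm² = 6.210e-05 m²
R_2 = (2.74×10^-8)(1920)/(6.210e-05) = 0.8471 Ω
Seg 3: A = 143 mm² = 1.430e-04 m²
R_3 = (2.74×10^-8)(1750)/(1.430e-04) = 0.3353 Ω
R_total = R_1 + R_2 + R_3 = 1.33 Ω

1.33 Ω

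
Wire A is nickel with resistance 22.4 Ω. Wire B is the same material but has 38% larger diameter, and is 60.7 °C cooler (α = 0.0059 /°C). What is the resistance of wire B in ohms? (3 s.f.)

R ∝ ρL/d² with ρ ∝ (1+αΔT), so R_B/R_A = (1 + 38/100)⁻² × (1 − 0.0059×60.7)
= 0.5251 × 0.6419 = 0.3371
R_B = 0.3371 × 22.4 = 7.55 Ω

7.55 Ω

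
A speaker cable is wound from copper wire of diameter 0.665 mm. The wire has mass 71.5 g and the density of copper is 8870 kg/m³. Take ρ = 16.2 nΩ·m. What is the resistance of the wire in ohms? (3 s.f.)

ρ = 16.2 nΩ·m = 1.62×10^-8 Ω·m
A = π(d/2)² = π(3.3250e-04 m)² = 3.4732e-07 m²
L = m/(density·A) = 0.0715/(8870×3.4732e-07) = 23.21 m
R = ρL/A = (1.62×10^-8)(23.21)/(3.4732e-07) = 1.08 Ω

1.08 Ω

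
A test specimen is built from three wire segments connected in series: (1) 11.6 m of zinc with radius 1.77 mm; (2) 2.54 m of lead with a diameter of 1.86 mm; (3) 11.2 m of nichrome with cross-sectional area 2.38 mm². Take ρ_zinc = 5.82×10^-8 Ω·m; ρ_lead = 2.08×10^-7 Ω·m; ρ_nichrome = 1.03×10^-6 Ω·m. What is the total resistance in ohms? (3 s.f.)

Seg 1: A = πr² = π(1.7700e-03 m)² = 9.842e-06 m²
R_1 = (5.82×10^-8)(11.6)/(9.842e-06) = 0.06859 Ω
Seg 2: A = π(d/2)² = π(9.3000e-04 m)² = 2.717e-06 m²
R_2 = (2.08×10^-7)(2.54)/(2.717e-06) = 0.1944 Ω
Seg 3: A = 2.38 mm² = 2.380e-06 m²
R_3 = (1.03×10^-6)(11.2)/(2.380e-06) = 4.847 Ω
R_total = R_1 + R_2 + R_3 = 5.11 Ω

5.11 Ω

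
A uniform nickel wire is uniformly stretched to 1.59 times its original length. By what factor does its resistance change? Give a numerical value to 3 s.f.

Volume constant ⇒ A' = A/k with k = 1.59. R' = ρ(kL)/(A/k) = k²R.
Factor = 2.53

2.53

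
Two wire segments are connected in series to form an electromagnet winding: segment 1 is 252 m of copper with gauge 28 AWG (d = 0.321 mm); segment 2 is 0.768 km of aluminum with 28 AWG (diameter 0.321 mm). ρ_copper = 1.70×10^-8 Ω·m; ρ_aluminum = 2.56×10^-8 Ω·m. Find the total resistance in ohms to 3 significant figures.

Segment 1: A = π(0.321/2 mm)² = π(1.6050e-04 m)² = 8.093e-08 m²
R₁ = ρL/A = (1.70×10^-8)(252)/(8.093e-08) = 52.94 Ω
Segment 2: A = π(0.321/2 mm)² = π(1.6050e-04 m)² = 8.093e-08 m²
R₂ = (2.56×10^-8)(768)/(8.093e-08) = 242.9 Ω
R = R₁ + R₂ = 296 Ω

296 Ω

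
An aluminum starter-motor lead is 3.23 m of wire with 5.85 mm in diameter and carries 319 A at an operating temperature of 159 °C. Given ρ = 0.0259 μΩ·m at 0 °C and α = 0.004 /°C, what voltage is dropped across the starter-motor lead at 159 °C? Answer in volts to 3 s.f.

1.62 V

ρ = 0.0259 μΩ·m = 2.59×10^-8 Ω·m
A = π(d/2)² = π(2.9250e-03 m)² = 2.688e-05 m²
R₍0₎ = ρL/A = (2.59×10^-8)(3.23)/(2.688e-05) = 0.003112 Ω
R₍159₎ = R₍0₎(1 + αΔT) = 0.003112 × (1 + 0.004×159) = 0.005092 Ω
V = IR = 319 × 0.005092 = 1.62 V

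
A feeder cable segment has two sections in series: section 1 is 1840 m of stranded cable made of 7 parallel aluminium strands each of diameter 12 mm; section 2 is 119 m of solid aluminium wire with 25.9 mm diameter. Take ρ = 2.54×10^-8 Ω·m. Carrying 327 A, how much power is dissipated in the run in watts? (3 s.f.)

Section 1: A_strand = π(6.0000e-03)² = 1.131e-04 m²; R₁ = ρL/(N·A_s) = (2.54×10^-8)(1840)/(7×1.131e-04) = 0.05903 Ω
Section 2: A = π(d/2)² = π(1.2950e-02 m)² = 5.269e-04 m²
R₂ = (2.54×10^-8)(119)/(5.269e-04) = 0.005737 Ω
R = R₁ + R₂ = 0.06477 Ω
P = I²R = (327)² × 0.06477 = 6930 W

6930 W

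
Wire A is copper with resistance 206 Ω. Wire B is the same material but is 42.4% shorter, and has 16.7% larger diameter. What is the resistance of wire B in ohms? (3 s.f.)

R ∝ L/d², so R_B/R_A = (1 − 42.4/100) × (1 + 16.7/100)⁻²
= 0.576 × 0.7343 = 0.4229
R_B = 0.4229 × 206 = 87.1 Ω

87.1 Ω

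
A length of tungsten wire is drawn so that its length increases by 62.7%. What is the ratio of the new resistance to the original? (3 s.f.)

2.65

k = 1 + 62.7/100 = 1.627; volume constant ⇒ A' = A/k, so R' = k²R.
Factor = 2.65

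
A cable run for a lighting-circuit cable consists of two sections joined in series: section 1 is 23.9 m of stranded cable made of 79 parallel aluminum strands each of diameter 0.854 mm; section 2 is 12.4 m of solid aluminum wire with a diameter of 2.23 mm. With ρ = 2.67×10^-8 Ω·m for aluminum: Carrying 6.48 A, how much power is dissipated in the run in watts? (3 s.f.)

4.15 W

Section 1: A_strand = π(4.2700e-04)² = 5.728e-07 m²; R₁ = ρL/(N·A_s) = (2.67×10^-8)(23.9)/(79×5.728e-07) = 0.0141 Ω
Section 2: A = π(d/2)² = π(1.1150e-03 m)² = 3.906e-06 m²
R₂ = (2.67×10^-8)(12.4)/(3.906e-06) = 0.08477 Ω
R = R₁ + R₂ = 0.09887 Ω
P = I²R = (6.48)² × 0.09887 = 4.15 W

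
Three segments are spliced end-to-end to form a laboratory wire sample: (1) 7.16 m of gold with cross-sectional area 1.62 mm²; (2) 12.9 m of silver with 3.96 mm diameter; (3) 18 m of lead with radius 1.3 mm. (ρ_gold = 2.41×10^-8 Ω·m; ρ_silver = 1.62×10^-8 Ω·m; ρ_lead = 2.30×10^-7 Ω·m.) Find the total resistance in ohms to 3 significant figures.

0.903 Ω

Seg 1: A = 1.62 mm² = 1.620e-06 m²
R_1 = (2.41×10^-8)(7.16)/(1.620e-06) = 0.1065 Ω
Seg 2: A = π(d/2)² = π(1.9800e-03 m)² = 1.232e-05 m²
R_2 = (1.62×10^-8)(12.9)/(1.232e-05) = 0.01697 Ω
Seg 3: A = πr² = π(1.3000e-03 m)² = 5.309e-06 m²
R_3 = (2.30×10^-7)(18)/(5.309e-06) = 0.7798 Ω
R_total = R_1 + R_2 + R_3 = 0.903 Ω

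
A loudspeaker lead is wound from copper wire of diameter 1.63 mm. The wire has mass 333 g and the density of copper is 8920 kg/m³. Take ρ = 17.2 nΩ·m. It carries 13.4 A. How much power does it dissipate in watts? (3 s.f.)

26.5 W

ρ = 17.2 nΩ·m = 1.72×10^-8 Ω·m
A = π(d/2)² = π(8.1500e-04 m)² = 2.0867e-06 m²
L = m/(density·A) = 0.333/(8920×2.0867e-06) = 17.89 m
R = ρL/A = (1.72×10^-8)(17.89)/(2.0867e-06) = 0.1475 Ω
P = I²R = (13.4)² × 0.1475 = 26.5 W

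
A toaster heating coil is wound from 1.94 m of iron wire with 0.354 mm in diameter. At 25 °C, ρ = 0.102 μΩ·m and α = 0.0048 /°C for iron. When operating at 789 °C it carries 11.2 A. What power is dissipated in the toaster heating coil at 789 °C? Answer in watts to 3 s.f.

ρ = 0.102 μΩ·m = 1.02×10^-7 Ω·m
A = π(d/2)² = π(1.7700e-04 m)² = 9.842e-08 m²
R₍25₎ = ρL/A = (1.02×10^-7)(1.94)/(9.842e-08) = 2.011 Ω
R₍789₎ = R₍25₎(1 + αΔT) = 2.011 × (1 + 0.0048×764) = 9.383 Ω
P = I²R = (11.2)² × 9.383 = 1180 W

1180 W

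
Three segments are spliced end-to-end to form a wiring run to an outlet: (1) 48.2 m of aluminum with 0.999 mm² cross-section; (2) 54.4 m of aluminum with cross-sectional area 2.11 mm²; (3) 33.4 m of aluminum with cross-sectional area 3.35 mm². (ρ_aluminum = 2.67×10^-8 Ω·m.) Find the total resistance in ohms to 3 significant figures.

2.24 Ω

Seg 1: A = 0.999 mm² = 9.990e-07 m²
R_1 = (2.67×10^-8)(48.2)/(9.990e-07) = 1.288 Ω
Seg 2: A = 2.11 mm² = 2.110e-06 m²
R_2 = (2.67×10^-8)(54.4)/(2.110e-06) = 0.6884 Ω
Seg 3: A = 3.35 mm² = 3.350e-06 m²
R_3 = (2.67×10^-8)(33.4)/(3.350e-06) = 0.2662 Ω
R_total = R_1 + R_2 + R_3 = 2.24 Ω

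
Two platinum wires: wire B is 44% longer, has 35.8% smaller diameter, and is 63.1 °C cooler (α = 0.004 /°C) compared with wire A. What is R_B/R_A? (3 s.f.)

2.61

R ∝ ρL/d² with ρ ∝ (1+αΔT), so R_B/R_A = (1 + 44/100) × (1 − 35.8/100)⁻² × (1 − 0.004×63.1)
= 1.44 × 2.426 × 0.7476 = 2.61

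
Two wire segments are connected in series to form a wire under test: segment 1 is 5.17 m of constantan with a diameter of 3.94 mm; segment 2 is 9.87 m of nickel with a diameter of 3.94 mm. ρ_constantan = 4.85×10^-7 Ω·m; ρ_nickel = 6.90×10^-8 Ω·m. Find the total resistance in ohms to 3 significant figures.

0.262 Ω

Segment 1: A = π(d/2)² = π(1.9700e-03 m)² = 1.219e-05 m²
R₁ = ρL/A = (4.85×10^-7)(5.17)/(1.219e-05) = 0.2057 Ω
R₂ = (6.90×10^-8)(9.87)/(1.219e-05) = 0.05586 Ω
R = R₁ + R₂ = 0.262 Ω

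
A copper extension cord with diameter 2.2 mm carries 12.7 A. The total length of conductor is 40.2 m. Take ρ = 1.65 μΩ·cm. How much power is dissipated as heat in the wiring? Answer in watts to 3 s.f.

ρ = 1.65 μΩ·cm = 1.65×10^-8 Ω·m
A = π(d/2)² = π(1.1000e-03 m)² = 3.801e-06 m²
R = ρL/A = (1.65×10^-8)(40.2)/(3.801e-06) = 0.1745 Ω
P = I²R = (12.7)² × 0.1745 = 28.1 W

28.1 W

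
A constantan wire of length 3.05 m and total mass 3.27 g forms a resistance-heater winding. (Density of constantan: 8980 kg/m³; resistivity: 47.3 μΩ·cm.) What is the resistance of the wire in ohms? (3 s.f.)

12.1 Ω

ρ = 47.3 μΩ·cm = 4.73×10^-7 Ω·m
A = m/(density·L) = 0.00327/(8980×3.05) = 1.1939e-07 m²
R = ρL/A = (4.73×10^-7)(3.05)/(1.1939e-07) = 12.1 Ω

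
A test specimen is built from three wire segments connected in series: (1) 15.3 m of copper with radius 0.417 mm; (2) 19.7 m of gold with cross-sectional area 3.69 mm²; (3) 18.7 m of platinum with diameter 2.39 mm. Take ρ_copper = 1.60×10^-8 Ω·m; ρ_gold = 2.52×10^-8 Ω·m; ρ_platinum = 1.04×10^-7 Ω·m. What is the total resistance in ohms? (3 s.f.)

Seg 1: A = πr² = π(4.1700e-04 m)² = 5.463e-07 m²
R_1 = (1.60×10^-8)(15.3)/(5.463e-07) = 0.4481 Ω
Seg 2: A = 3.69 mm² = 3.690e-06 m²
R_2 = (2.52×10^-8)(19.7)/(3.690e-06) = 0.1345 Ω
Seg 3: A = π(d/2)² = π(1.1950e-03 m)² = 4.486e-06 m²
R_3 = (1.04×10^-7)(18.7)/(4.486e-06) = 0.4335 Ω
R_total = R_1 + R_2 + R_3 = 1.02 Ω

1.02 Ω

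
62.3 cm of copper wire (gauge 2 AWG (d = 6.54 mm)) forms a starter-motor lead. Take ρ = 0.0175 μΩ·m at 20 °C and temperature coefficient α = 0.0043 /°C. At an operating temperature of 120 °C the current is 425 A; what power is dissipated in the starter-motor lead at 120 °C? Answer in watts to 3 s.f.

83.8 W

ρ = 0.0175 μΩ·m = 1.75×10^-8 Ω·m
A = π(6.54/2 mm)² = π(3.2700e-03 m)² = 3.359e-05 m²
R₍20₎ = ρL/A = (1.75×10^-8)(0.623)/(3.359e-05) = 3.245×10^-4 Ω
R₍120₎ = R₍20₎(1 + αΔT) = 3.245×10^-4 × (1 + 0.0043×100) = 4.641×10^-4 Ω
P = I²R = (425)² × 4.641×10^-4 = 83.8 W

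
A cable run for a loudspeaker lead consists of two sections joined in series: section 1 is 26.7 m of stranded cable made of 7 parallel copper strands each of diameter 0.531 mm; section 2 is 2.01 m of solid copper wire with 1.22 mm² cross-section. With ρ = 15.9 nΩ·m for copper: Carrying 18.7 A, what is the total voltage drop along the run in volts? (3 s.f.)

5.61 V

ρ = 15.9 nΩ·m = 1.59×10^-8 Ω·m
Section 1: A_strand = π(2.6550e-04)² = 2.215e-07 m²; R₁ = ρL/(N·A_s) = (1.59×10^-8)(26.7)/(7×2.215e-07) = 0.2739 Ω
Section 2: A = 1.22 mm² = 1.220e-06 m²
R₂ = (1.59×10^-8)(2.01)/(1.220e-06) = 0.0262 Ω
R = R₁ + R₂ = 0.3001 Ω
V = IR = 18.7 × 0.3001 = 5.61 V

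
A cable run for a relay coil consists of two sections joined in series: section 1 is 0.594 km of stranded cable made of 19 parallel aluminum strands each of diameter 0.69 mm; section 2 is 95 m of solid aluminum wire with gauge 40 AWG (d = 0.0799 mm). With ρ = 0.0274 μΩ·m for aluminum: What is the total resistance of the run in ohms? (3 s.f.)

ρ = 0.0274 μΩ·m = 2.74×10^-8 Ω·m
Section 1: A_strand = π(3.4500e-04)² = 3.739e-07 m²; R₁ = ρL/(N·A_s) = (2.74×10^-8)(594)/(19×3.739e-07) = 2.291 Ω
Section 2: A = π(0.0799/2 mm)² = π(3.9950e-05 m)² = 5.014e-09 m²
R₂ = (2.74×10^-8)(95)/(5.014e-09) = 519.1 Ω
R = R₁ + R₂ = 521 Ω

521 Ω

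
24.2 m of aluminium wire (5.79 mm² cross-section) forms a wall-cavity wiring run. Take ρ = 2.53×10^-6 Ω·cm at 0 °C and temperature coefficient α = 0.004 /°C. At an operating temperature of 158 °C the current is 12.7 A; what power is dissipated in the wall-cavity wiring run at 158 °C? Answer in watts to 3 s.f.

ρ = 2.53×10^-6 Ω·cm = 2.53×10^-8 Ω·m
A = 5.79 mm² = 5.790e-06 m²
R₍0₎ = ρL/A = (2.53×10^-8)(24.2)/(5.790e-06) = 0.1057 Ω
R₍158₎ = R₍0₎(1 + αΔT) = 0.1057 × (1 + 0.004×158) = 0.1726 Ω
P = I²R = (12.7)² × 0.1726 = 27.8 W

27.8 W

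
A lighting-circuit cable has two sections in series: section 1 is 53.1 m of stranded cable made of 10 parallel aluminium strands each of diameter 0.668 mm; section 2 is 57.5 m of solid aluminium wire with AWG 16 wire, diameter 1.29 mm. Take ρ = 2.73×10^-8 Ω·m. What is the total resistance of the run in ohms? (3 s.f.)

Section 1: A_strand = π(3.3400e-04)² = 3.505e-07 m²; R₁ = ρL/(N·A_s) = (2.73×10^-8)(53.1)/(10×3.505e-07) = 0.4136 Ω
Section 2: A = π(1.29/2 mm)² = π(6.4500e-04 m)² = 1.307e-06 m²
R₂ = (2.73×10^-8)(57.5)/(1.307e-06) = 1.201 Ω
R = R₁ + R₂ = 1.61 Ω

1.61 Ω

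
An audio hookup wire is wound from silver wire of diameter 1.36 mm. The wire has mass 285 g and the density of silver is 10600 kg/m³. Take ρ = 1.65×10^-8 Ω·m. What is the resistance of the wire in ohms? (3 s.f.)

0.210 Ω

A = π(d/2)² = π(6.8000e-04 m)² = 1.4527e-06 m²
L = m/(density·A) = 0.285/(10600×1.4527e-06) = 18.51 m
R = ρL/A = (1.65×10^-8)(18.51)/(1.4527e-06) = 0.210 Ω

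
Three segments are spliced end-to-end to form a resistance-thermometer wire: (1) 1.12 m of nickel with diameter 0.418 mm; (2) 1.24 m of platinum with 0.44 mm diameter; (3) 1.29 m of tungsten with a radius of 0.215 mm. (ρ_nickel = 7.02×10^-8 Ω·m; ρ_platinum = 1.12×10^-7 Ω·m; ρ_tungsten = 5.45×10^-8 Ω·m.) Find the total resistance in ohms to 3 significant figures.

1.97 Ω

Seg 1: A = π(d/2)² = π(2.0900e-04 m)² = 1.372e-07 m²
R_1 = (7.02×10^-8)(1.12)/(1.372e-07) = 0.5729 Ω
Seg 2: A = π(d/2)² = π(2.2000e-04 m)² = 1.521e-07 m²
R_2 = (1.12×10^-7)(1.24)/(1.521e-07) = 0.9134 Ω
Seg 3: A = πr² = π(2.1500e-04 m)² = 1.452e-07 m²
R_3 = (5.45×10^-8)(1.29)/(1.452e-07) = 0.4841 Ω
R_total = R_1 + R_2 + R_3 = 1.97 Ω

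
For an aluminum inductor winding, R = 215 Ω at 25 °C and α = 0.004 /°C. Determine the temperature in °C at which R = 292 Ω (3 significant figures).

115 °C

R = R₀(1 + α(T − T₀)) ⇒ T = T₀ + (R/R₀ − 1)/α
T = 25 + (292/215 − 1)/0.004 = 25 + (0.3581)/0.004 = 115 °C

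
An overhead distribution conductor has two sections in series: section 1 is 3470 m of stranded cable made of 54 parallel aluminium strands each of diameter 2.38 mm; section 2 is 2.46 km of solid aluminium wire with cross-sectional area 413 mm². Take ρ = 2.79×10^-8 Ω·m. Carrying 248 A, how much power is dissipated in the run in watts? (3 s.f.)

Section 1: A_strand = π(1.1900e-03)² = 4.449e-06 m²; R₁ = ρL/(N·A_s) = (2.79×10^-8)(3470)/(54×4.449e-06) = 0.403 Ω
Section 2: A = 413 mm² = 4.130e-04 m²
R₂ = (2.79×10^-8)(2460)/(4.130e-04) = 0.1662 Ω
R = R₁ + R₂ = 0.5692 Ω
P = I²R = (248)² × 0.5692 = 35000 W

35000 W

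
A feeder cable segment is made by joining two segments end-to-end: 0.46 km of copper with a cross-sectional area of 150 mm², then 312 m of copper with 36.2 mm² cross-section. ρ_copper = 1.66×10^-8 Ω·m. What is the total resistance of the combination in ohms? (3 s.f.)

0.194 Ω

Segment 1: A = 150 mm² = 1.500e-04 m²
R₁ = ρL/A = (1.66×10^-8)(460)/(1.500e-04) = 0.05091 Ω
Segment 2: A = 36.2 mm² = 3.620e-05 m²
R₂ = (1.66×10^-8)(312)/(3.620e-05) = 0.1431 Ω
R = R₁ + R₂ = 0.194 Ω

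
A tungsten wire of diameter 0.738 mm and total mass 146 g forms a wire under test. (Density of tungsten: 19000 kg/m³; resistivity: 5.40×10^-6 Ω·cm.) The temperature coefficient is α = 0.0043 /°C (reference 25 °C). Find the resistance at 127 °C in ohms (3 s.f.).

ρ = 5.40×10^-6 Ω·cm = 5.40×10^-8 Ω·m
A = π(d/2)² = π(3.6900e-04 m)² = 4.2776e-07 m²
L = m/(density·A) = 0.146/(19000×4.2776e-07) = 17.96 m
R = ρL/A = (5.40×10^-8)(17.96)/(4.2776e-07) = 2.268 Ω
R(127 °C) = 2.268 × (1 + 0.0043×102) = 3.26 Ω

3.26 Ω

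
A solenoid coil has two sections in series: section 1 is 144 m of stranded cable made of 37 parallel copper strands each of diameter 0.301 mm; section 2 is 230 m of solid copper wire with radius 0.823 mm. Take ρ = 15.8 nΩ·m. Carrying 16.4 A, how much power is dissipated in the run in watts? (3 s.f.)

ρ = 15.8 nΩ·m = 1.58×10^-8 Ω·m
Section 1: A_strand = π(1.5050e-04)² = 7.116e-08 m²; R₁ = ρL/(N·A_s) = (1.58×10^-8)(144)/(37×7.116e-08) = 0.8642 Ω
Section 2: A = πr² = π(8.2300e-04 m)² = 2.128e-06 m²
R₂ = (1.58×10^-8)(230)/(2.128e-06) = 1.708 Ω
R = R₁ + R₂ = 2.572 Ω
P = I²R = (16.4)² × 2.572 = 692 W

692 W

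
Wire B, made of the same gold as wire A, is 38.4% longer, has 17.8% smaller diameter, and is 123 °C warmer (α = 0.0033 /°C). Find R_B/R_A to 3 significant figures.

R ∝ ρL/d² with ρ ∝ (1+αΔT), so R_B/R_A = (1 + 38.4/100) × (1 − 17.8/100)⁻² × (1 + 0.0033×123)
= 1.384 × 1.48 × 1.406 = 2.88

2.88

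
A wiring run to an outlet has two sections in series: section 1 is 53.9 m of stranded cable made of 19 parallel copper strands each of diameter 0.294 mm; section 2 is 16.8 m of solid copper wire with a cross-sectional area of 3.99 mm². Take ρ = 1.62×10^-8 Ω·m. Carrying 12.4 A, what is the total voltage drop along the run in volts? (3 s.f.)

Section 1: A_strand = π(1.4700e-04)² = 6.789e-08 m²; R₁ = ρL/(N·A_s) = (1.62×10^-8)(53.9)/(19×6.789e-08) = 0.677 Ω
Section 2: A = 3.99 mm² = 3.990e-06 m²
R₂ = (1.62×10^-8)(16.8)/(3.990e-06) = 0.06821 Ω
R = R₁ + R₂ = 0.7452 Ω
V = IR = 12.4 × 0.7452 = 9.24 V

9.24 V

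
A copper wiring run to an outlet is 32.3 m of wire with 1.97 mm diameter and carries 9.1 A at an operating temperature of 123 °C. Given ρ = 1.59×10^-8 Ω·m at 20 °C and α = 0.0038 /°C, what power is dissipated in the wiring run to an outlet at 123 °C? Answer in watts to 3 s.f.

A = π(d/2)² = π(9.8500e-04 m)² = 3.048e-06 m²
R₍20₎ = ρL/A = (1.59×10^-8)(32.3)/(3.048e-06) = 0.1685 Ω
R₍123₎ = R₍20₎(1 + αΔT) = 0.1685 × (1 + 0.0038×103) = 0.2344 Ω
P = I²R = (9.1)² × 0.2344 = 19.4 W

19.4 W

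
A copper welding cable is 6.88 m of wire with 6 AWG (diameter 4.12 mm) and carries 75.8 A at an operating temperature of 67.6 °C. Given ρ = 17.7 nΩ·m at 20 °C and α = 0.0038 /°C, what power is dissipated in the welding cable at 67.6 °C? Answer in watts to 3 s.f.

ρ = 17.7 nΩ·m = 1.77×10^-8 Ω·m
A = π(4.12/2 mm)² = π(2.0600e-03 m)² = 1.333e-05 m²
R₍20₎ = ρL/A = (1.77×10^-8)(6.88)/(1.333e-05) = 0.009134 Ω
R₍67.6₎ = R₍20₎(1 + αΔT) = 0.009134 × (1 + 0.0038×47.6) = 0.01079 Ω
P = I²R = (75.8)² × 0.01079 = 62.0 W

62.0 W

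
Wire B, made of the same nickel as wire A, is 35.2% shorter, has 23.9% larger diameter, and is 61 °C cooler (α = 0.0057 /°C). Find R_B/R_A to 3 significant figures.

R ∝ ρL/d² with ρ ∝ (1+αΔT), so R_B/R_A = (1 − 35.2/100) × (1 + 23.9/100)⁻² × (1 − 0.0057×61)
= 0.648 × 0.6514 × 0.6523 = 0.275

0.275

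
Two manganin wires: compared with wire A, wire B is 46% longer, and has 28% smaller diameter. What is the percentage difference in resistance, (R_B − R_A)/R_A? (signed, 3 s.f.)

R ∝ L/d², so R_B/R_A = (1 + 46/100) × (1 − 28/100)⁻²
= 1.46 × 1.929 = 2.816
(R_B − R_A)/R_A = 2.816 − 1 = 182%

182%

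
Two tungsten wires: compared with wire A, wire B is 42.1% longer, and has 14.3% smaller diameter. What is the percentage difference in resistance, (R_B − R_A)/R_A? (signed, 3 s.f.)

93.5%

R ∝ L/d², so R_B/R_A = (1 + 42.1/100) × (1 − 14.3/100)⁻²
= 1.421 × 1.362 = 1.935
(R_B − R_A)/R_A = 1.935 − 1 = 93.5%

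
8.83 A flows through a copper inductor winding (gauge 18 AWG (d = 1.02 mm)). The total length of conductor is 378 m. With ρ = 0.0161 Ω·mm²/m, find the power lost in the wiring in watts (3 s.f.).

581 W

ρ = 0.0161 Ω·mm²/m = 1.61×10^-8 Ω·m
A = π(1.02/2 mm)² = π(5.1000e-04 m)² = 8.171e-07 m²
R = ρL/A = (1.61×10^-8)(378)/(8.171e-07) = 7.448 Ω
P = I²R = (8.83)² × 7.448 = 581 W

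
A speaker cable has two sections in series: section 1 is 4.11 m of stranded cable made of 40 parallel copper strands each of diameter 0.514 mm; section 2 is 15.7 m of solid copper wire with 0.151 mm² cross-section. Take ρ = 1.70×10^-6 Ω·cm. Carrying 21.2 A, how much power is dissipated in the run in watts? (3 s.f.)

798 W

ρ = 1.70×10^-6 Ω·cm = 1.70×10^-8 Ω·m
Section 1: A_strand = π(2.5700e-04)² = 2.075e-07 m²; R₁ = ρL/(N·A_s) = (1.70×10^-8)(4.11)/(40×2.075e-07) = 0.008418 Ω
Section 2: A = 0.151 mm² = 1.510e-07 m²
R₂ = (1.70×10^-8)(15.7)/(1.510e-07) = 1.768 Ω
R = R₁ + R₂ = 1.776 Ω
P = I²R = (21.2)² × 1.776 = 798 W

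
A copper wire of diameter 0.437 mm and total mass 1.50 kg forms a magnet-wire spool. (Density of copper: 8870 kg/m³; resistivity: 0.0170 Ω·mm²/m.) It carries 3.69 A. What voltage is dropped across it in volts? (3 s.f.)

ρ = 0.0170 Ω·mm²/m = 1.70×10^-8 Ω·m
A = π(d/2)² = π(2.1850e-04 m)² = 1.4999e-07 m²
L = m/(density·A) = 1.5/(8870×1.4999e-07) = 1127 m
R = ρL/A = (1.70×10^-8)(1127)/(1.4999e-07) = 127.8 Ω
V = IR = 3.69 × 127.8 = 472 V

472 V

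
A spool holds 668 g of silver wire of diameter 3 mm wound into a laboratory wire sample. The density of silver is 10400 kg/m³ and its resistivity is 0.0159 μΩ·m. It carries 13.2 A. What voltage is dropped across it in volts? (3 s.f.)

ρ = 0.0159 μΩ·m = 1.59×10^-8 Ω·m
A = π(d/2)² = π(1.5000e-03 m)² = 7.0686e-06 m²
L = m/(density·A) = 0.668/(10400×7.0686e-06) = 9.087 m
R = ρL/A = (1.59×10^-8)(9.087)/(7.0686e-06) = 0.02044 Ω
V = IR = 13.2 × 0.02044 = 0.270 V

0.270 V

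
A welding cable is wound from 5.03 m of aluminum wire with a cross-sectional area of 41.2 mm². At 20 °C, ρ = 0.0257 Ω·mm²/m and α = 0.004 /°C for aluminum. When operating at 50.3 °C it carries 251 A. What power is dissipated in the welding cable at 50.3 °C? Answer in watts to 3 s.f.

ρ = 0.0257 Ω·mm²/m = 2.57×10^-8 Ω·m
A = 41.2 mm² = 4.120e-05 m²
R₍20₎ = ρL/A = (2.57×10^-8)(5.03)/(4.120e-05) = 0.003138 Ω
R₍50.3₎ = R₍20₎(1 + αΔT) = 0.003138 × (1 + 0.004×30.3) = 0.003518 Ω
P = I²R = (251)² × 0.003518 = 222 W

222 W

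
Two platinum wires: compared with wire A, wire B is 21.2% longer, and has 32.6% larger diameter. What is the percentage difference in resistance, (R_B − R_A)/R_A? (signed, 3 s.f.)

R ∝ L/d², so R_B/R_A = (1 + 21.2/100) × (1 + 32.6/100)⁻²
= 1.212 × 0.5687 = 0.6893
(R_B − R_A)/R_A = 0.6893 − 1 = -31.1%

-31.1%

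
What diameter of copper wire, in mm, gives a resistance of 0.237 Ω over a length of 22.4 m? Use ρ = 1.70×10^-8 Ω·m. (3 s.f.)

A = ρL/R = (1.70×10^-8)(22.4)/(0.237) = 1.607e-06 m²
d = 2√(A/π) = 1.430e-03 m = 1.43 mm

1.43 mm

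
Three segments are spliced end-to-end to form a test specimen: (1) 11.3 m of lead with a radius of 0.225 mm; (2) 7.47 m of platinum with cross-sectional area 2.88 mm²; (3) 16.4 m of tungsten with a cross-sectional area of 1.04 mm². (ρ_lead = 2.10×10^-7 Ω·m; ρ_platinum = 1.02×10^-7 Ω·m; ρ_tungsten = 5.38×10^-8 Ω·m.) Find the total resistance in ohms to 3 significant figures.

16.0 Ω

Seg 1: A = πr² = π(2.2500e-04 m)² = 1.590e-07 m²
R_1 = (2.10×10^-7)(11.3)/(1.590e-07) = 14.92 Ω
Seg 2: A = 2.88 mm² = 2.880e-06 m²
R_2 = (1.02×10^-7)(7.47)/(2.880e-06) = 0.2646 Ω
Seg 3: A = 1.04 mm² = 1.040e-06 m²
R_3 = (5.38×10^-8)(16.4)/(1.040e-06) = 0.8484 Ω
R_total = R_1 + R_2 + R_3 = 16.0 Ω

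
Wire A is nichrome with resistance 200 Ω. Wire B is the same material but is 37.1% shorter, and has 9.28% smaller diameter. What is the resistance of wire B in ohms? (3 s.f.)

153 Ω

R ∝ L/d², so R_B/R_A = (1 − 37.1/100) × (1 − 9.28/100)⁻²
= 0.629 × 1.215 = 0.7643
R_B = 0.7643 × 200 = 153 Ω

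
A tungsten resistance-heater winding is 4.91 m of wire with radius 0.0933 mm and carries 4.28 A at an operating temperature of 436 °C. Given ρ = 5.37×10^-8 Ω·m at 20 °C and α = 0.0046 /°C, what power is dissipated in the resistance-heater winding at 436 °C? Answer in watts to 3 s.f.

A = πr² = π(9.3300e-05 m)² = 2.735e-08 m²
R₍20₎ = ρL/A = (5.37×10^-8)(4.91)/(2.735e-08) = 9.641 Ω
R₍436₎ = R₍20₎(1 + αΔT) = 9.641 × (1 + 0.0046×416) = 28.09 Ω
P = I²R = (4.28)² × 28.09 = 515 W

515 W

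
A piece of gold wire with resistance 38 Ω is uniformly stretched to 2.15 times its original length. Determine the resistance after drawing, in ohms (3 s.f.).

176 Ω

Volume constant ⇒ A' = A/k with k = 2.15. R' = ρ(kL)/(A/k) = k²R.
R' = 4.622 × 38 = 176 Ω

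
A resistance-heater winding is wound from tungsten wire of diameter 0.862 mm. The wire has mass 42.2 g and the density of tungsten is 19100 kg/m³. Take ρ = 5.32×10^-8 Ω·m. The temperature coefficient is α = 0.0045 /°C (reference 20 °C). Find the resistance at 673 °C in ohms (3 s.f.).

A = π(d/2)² = π(4.3100e-04 m)² = 5.8359e-07 m²
L = m/(density·A) = 0.0422/(19100×5.8359e-07) = 3.786 m
R = ρL/A = (5.32×10^-8)(3.786)/(5.8359e-07) = 0.3451 Ω
R(673 °C) = 0.3451 × (1 + 0.0045×653) = 1.36 Ω

1.36 Ω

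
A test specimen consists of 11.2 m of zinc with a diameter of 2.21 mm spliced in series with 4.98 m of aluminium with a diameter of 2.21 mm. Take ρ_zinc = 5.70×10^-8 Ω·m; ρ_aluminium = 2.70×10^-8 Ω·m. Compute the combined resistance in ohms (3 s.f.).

0.201 Ω

Segment 1: A = π(d/2)² = π(1.1050e-03 m)² = 3.836e-06 m²
R₁ = ρL/A = (5.70×10^-8)(11.2)/(3.836e-06) = 0.1664 Ω
R₂ = (2.70×10^-8)(4.98)/(3.836e-06) = 0.03505 Ω
R = R₁ + R₂ = 0.201 Ω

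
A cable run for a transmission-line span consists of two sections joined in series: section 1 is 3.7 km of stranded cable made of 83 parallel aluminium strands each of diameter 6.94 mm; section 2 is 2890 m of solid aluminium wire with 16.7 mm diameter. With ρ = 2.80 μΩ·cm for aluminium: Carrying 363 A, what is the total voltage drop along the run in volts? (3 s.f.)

146 V

ρ = 2.80 μΩ·cm = 2.80×10^-8 Ω·m
Section 1: A_strand = π(3.4700e-03)² = 3.783e-05 m²; R₁ = ρL/(N·A_s) = (2.80×10^-8)(3700)/(83×3.783e-05) = 0.033 Ω
Section 2: A = π(d/2)² = π(8.3500e-03 m)² = 2.190e-04 m²
R₂ = (2.80×10^-8)(2890)/(2.190e-04) = 0.3694 Ω
R = R₁ + R₂ = 0.4024 Ω
V = IR = 363 × 0.4024 = 146 V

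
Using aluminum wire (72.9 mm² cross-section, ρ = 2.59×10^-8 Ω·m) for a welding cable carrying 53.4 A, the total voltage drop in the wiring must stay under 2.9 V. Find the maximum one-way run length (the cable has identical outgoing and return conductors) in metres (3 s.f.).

76.4 m

A = 72.9 mm² = 7.290e-05 m²
L_max = V_max·A/(2·ρI) = (2.9)(7.290e-05)/(2×2.59×10^-8×53.4) = 76.4 m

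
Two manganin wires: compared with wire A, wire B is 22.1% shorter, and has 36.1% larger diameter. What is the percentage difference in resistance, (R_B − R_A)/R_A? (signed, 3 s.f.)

R ∝ L/d², so R_B/R_A = (1 − 22.1/100) × (1 + 36.1/100)⁻²
= 0.779 × 0.5399 = 0.4205
(R_B − R_A)/R_A = 0.4205 − 1 = -57.9%

-57.9%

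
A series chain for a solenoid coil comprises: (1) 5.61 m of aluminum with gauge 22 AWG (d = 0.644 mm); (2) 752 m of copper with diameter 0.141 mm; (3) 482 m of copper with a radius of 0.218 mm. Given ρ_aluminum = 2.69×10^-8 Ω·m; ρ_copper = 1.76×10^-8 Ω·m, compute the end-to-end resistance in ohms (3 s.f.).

905 Ω

Seg 1: A = π(0.644/2 mm)² = π(3.2200e-04 m)² = 3.257e-07 m²
R_1 = (2.69×10^-8)(5.61)/(3.257e-07) = 0.4633 Ω
Seg 2: A = π(d/2)² = π(7.0500e-05 m)² = 1.561e-08 m²
R_2 = (1.76×10^-8)(752)/(1.561e-08) = 847.6 Ω
Seg 3: A = πr² = π(2.1800e-04 m)² = 1.493e-07 m²
R_3 = (1.76×10^-8)(482)/(1.493e-07) = 56.82 Ω
R_total = R_1 + R_2 + R_3 = 905 Ω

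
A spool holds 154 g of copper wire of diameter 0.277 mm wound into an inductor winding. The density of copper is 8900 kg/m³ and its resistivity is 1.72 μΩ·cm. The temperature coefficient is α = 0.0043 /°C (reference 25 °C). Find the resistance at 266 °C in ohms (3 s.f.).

ρ = 1.72 μΩ·cm = 1.72×10^-8 Ω·m
A = π(d/2)² = π(1.3850e-04 m)² = 6.0263e-08 m²
L = m/(density·A) = 0.154/(8900×6.0263e-08) = 287.1 m
R = ρL/A = (1.72×10^-8)(287.1)/(6.0263e-08) = 81.95 Ω
R(266 °C) = 81.95 × (1 + 0.0043×241) = 167 Ω

167 Ω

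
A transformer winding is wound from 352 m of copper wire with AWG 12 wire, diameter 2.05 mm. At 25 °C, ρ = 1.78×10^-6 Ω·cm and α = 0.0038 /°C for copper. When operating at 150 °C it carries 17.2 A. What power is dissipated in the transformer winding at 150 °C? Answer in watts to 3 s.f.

ρ = 1.78×10^-6 Ω·cm = 1.78×10^-8 Ω·m
A = π(2.05/2 mm)² = π(1.0250e-03 m)² = 3.301e-06 m²
R₍25₎ = ρL/A = (1.78×10^-8)(352)/(3.301e-06) = 1.898 Ω
R₍150₎ = R₍25₎(1 + αΔT) = 1.898 × (1 + 0.0038×125) = 2.8 Ω
P = I²R = (17.2)² × 2.8 = 828 W

828 W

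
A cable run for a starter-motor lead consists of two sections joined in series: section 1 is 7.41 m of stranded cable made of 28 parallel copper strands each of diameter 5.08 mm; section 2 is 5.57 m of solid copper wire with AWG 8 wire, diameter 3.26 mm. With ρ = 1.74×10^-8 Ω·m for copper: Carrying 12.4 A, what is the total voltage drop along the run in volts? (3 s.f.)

0.147 V

Section 1: A_strand = π(2.5400e-03)² = 2.027e-05 m²; R₁ = ρL/(N·A_s) = (1.74×10^-8)(7.41)/(28×2.027e-05) = 2.272×10^-4 Ω
Section 2: A = π(3.26/2 mm)² = π(1.6300e-03 m)² = 8.347e-06 m²
R₂ = (1.74×10^-8)(5.57)/(8.347e-06) = 0.01161 Ω
R = R₁ + R₂ = 0.01184 Ω
V = IR = 12.4 × 0.01184 = 0.147 V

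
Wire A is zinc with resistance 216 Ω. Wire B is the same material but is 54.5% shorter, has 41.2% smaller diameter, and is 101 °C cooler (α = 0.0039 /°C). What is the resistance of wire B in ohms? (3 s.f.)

172 Ω

R ∝ ρL/d² with ρ ∝ (1+αΔT), so R_B/R_A = (1 − 54.5/100) × (1 − 41.2/100)⁻² × (1 − 0.0039×101)
= 0.455 × 2.892 × 0.6061 = 0.7976
R_B = 0.7976 × 216 = 172 Ω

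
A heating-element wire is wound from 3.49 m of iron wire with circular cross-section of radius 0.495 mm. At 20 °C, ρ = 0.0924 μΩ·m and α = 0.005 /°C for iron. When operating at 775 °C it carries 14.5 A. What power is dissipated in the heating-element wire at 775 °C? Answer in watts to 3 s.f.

421 W

ρ = 0.0924 μΩ·m = 9.24×10^-8 Ω·m
A = πr² = π(4.9500e-04 m)² = 7.698e-07 m²
R₍20₎ = ρL/A = (9.24×10^-8)(3.49)/(7.698e-07) = 0.4189 Ω
R₍775₎ = R₍20₎(1 + αΔT) = 0.4189 × (1 + 0.005×755) = 2 Ω
P = I²R = (14.5)² × 2 = 421 W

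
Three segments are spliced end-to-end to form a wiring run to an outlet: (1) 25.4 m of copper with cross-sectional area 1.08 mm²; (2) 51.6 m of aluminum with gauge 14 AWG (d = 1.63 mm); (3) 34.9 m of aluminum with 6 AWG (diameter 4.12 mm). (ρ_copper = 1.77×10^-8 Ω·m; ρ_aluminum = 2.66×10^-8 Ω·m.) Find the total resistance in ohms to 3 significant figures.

1.14 Ω

Seg 1: A = 1.08 mm² = 1.080e-06 m²
R_1 = (1.77×10^-8)(25.4)/(1.080e-06) = 0.4163 Ω
Seg 2: A = π(1.63/2 mm)² = π(8.1500e-04 m)² = 2.087e-06 m²
R_2 = (2.66×10^-8)(51.6)/(2.087e-06) = 0.6578 Ω
Seg 3: A = π(4.12/2 mm)² = π(2.0600e-03 m)² = 1.333e-05 m²
R_3 = (2.66×10^-8)(34.9)/(1.333e-05) = 0.06963 Ω
R_total = R_1 + R_2 + R_3 = 1.14 Ω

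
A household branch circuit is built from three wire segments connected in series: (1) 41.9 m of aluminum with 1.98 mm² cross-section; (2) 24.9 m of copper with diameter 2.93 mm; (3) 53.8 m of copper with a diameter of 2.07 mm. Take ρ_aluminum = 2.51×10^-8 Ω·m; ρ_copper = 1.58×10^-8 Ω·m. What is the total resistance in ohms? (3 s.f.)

Seg 1: A = 1.98 mm² = 1.980e-06 m²
R_1 = (2.51×10^-8)(41.9)/(1.980e-06) = 0.5312 Ω
Seg 2: A = π(d/2)² = π(1.4650e-03 m)² = 6.743e-06 m²
R_2 = (1.58×10^-8)(24.9)/(6.743e-06) = 0.05835 Ω
Seg 3: A = π(d/2)² = π(1.0350e-03 m)² = 3.365e-06 m²
R_3 = (1.58×10^-8)(53.8)/(3.365e-06) = 0.2526 Ω
R_total = R_1 + R_2 + R_3 = 0.842 Ω

0.842 Ω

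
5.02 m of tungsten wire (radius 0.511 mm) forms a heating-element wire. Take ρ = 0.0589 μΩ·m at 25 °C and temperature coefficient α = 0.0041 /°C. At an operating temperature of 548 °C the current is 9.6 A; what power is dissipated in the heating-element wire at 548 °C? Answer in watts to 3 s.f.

ρ = 0.0589 μΩ·m = 5.89×10^-8 Ω·m
A = πr² = π(5.1100e-04 m)² = 8.203e-07 m²
R₍25₎ = ρL/A = (5.89×10^-8)(5.02)/(8.203e-07) = 0.3604 Ω
R₍548₎ = R₍25₎(1 + αΔT) = 0.3604 × (1 + 0.0041×523) = 1.133 Ω
P = I²R = (9.6)² × 1.133 = 104 W

104 W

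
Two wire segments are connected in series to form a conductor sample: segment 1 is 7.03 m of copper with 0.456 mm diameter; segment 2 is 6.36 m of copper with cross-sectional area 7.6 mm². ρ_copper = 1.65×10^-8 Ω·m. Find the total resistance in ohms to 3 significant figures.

Segment 1: A = π(d/2)² = π(2.2800e-04 m)² = 1.633e-07 m²
R₁ = ρL/A = (1.65×10^-8)(7.03)/(1.633e-07) = 0.7103 Ω
Segment 2: A = 7.6 mm² = 7.600e-06 m²
R₂ = (1.65×10^-8)(6.36)/(7.600e-06) = 0.01381 Ω
R = R₁ + R₂ = 0.724 Ω

0.724 Ω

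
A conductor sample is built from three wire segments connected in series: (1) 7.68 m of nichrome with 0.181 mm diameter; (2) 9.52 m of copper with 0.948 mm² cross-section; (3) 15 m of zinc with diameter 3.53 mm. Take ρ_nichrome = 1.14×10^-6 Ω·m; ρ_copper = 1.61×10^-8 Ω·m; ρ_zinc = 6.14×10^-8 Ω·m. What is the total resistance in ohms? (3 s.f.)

341 Ω

Seg 1: A = π(d/2)² = π(9.0500e-05 m)² = 2.573e-08 m²
R_1 = (1.14×10^-6)(7.68)/(2.573e-08) = 340.3 Ω
Seg 2: A = 0.948 mm² = 9.480e-07 m²
R_2 = (1.61×10^-8)(9.52)/(9.480e-07) = 0.1617 Ω
Seg 3: A = π(d/2)² = π(1.7650e-03 m)² = 9.787e-06 m²
R_3 = (6.14×10^-8)(15)/(9.787e-06) = 0.09411 Ω
R_total = R_1 + R_2 + R_3 = 341 Ω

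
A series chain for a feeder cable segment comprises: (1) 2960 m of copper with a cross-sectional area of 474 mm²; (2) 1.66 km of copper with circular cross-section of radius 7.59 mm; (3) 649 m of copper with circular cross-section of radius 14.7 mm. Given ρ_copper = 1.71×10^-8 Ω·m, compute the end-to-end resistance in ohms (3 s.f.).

Seg 1: A = 474 mm² = 4.740e-04 m²
R_1 = (1.71×10^-8)(2960)/(4.740e-04) = 0.1068 Ω
Seg 2: A = πr² = π(7.5900e-03 m)² = 1.810e-04 m²
R_2 = (1.71×10^-8)(1660)/(1.810e-04) = 0.1568 Ω
Seg 3: A = πr² = π(1.4700e-02 m)² = 6.789e-04 m²
R_3 = (1.71×10^-8)(649)/(6.789e-04) = 0.01635 Ω
R_total = R_1 + R_2 + R_3 = 0.280 Ω

0.280 Ω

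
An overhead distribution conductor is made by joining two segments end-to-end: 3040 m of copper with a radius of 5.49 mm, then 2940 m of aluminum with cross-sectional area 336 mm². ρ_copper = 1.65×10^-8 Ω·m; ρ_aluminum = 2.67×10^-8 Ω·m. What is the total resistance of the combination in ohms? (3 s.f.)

0.763 Ω

Segment 1: A = πr² = π(5.4900e-03 m)² = 9.469e-05 m²
R₁ = ρL/A = (1.65×10^-8)(3040)/(9.469e-05) = 0.5297 Ω
Segment 2: A = 336 mm² = 3.360e-04 m²
R₂ = (2.67×10^-8)(2940)/(3.360e-04) = 0.2336 Ω
R = R₁ + R₂ = 0.763 Ω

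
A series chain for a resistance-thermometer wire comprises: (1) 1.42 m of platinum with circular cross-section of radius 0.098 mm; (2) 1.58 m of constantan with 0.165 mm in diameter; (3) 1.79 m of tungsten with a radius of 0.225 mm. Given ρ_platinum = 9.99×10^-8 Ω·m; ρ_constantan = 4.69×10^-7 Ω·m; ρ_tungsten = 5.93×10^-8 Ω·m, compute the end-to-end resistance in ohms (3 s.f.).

40.0 Ω

Seg 1: A = πr² = π(9.8000e-05 m)² = 3.017e-08 m²
R_1 = (9.99×10^-8)(1.42)/(3.017e-08) = 4.702 Ω
Seg 2: A = π(d/2)² = π(8.2500e-05 m)² = 2.138e-08 m²
R_2 = (4.69×10^-7)(1.58)/(2.138e-08) = 34.66 Ω
Seg 3: A = πr² = π(2.2500e-04 m)² = 1.590e-07 m²
R_3 = (5.93×10^-8)(1.79)/(1.590e-07) = 0.6674 Ω
R_total = R_1 + R_2 + R_3 = 40.0 Ω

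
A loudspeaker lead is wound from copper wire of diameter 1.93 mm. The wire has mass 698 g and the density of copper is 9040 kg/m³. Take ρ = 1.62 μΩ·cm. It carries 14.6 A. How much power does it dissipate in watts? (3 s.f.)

31.2 W

ρ = 1.62 μΩ·cm = 1.62×10^-8 Ω·m
A = π(d/2)² = π(9.6500e-04 m)² = 2.9255e-06 m²
L = m/(density·A) = 0.698/(9040×2.9255e-06) = 26.39 m
R = ρL/A = (1.62×10^-8)(26.39)/(2.9255e-06) = 0.1461 Ω
P = I²R = (14.6)² × 0.1461 = 31.2 W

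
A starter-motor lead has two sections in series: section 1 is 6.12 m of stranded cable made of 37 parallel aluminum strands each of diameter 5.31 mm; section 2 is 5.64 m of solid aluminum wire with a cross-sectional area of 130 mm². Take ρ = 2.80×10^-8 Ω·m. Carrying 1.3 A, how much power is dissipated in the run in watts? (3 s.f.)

0.00241 W

Section 1: A_strand = π(2.6550e-03)² = 2.215e-05 m²; R₁ = ρL/(N·A_s) = (2.80×10^-8)(6.12)/(37×2.215e-05) = 2.091×10^-4 Ω
Section 2: A = 130 mm² = 1.300e-04 m²
R₂ = (2.80×10^-8)(5.64)/(1.300e-04) = 0.001215 Ω
R = R₁ + R₂ = 0.001424 Ω
P = I²R = (1.3)² × 0.001424 = 0.00241 W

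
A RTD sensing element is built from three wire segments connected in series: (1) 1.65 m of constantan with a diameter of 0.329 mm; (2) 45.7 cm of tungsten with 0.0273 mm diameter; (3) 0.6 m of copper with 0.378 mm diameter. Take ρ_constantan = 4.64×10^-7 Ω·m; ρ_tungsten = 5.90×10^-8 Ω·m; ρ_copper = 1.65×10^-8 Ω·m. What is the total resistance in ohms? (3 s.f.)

55.2 Ω

Seg 1: A = π(d/2)² = π(1.6450e-04 m)² = 8.501e-08 m²
R_1 = (4.64×10^-7)(1.65)/(8.501e-08) = 9.006 Ω
Seg 2: A = π(d/2)² = π(1.3650e-05 m)² = 5.853e-10 m²
R_2 = (5.90×10^-8)(0.457)/(5.853e-10) = 46.06 Ω
Seg 3: A = π(d/2)² = π(1.8900e-04 m)² = 1.122e-07 m²
R_3 = (1.65×10^-8)(0.6)/(1.122e-07) = 0.08822 Ω
R_total = R_1 + R_2 + R_3 = 55.2 Ω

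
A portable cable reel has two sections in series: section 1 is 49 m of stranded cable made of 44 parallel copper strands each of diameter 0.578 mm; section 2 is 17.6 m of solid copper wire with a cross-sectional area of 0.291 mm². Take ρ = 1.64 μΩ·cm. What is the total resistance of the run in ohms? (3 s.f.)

ρ = 1.64 μΩ·cm = 1.64×10^-8 Ω·m
Section 1: A_strand = π(2.8900e-04)² = 2.624e-07 m²; R₁ = ρL/(N·A_s) = (1.64×10^-8)(49)/(44×2.624e-07) = 0.06961 Ω
Section 2: A = 0.291 mm² = 2.910e-07 m²
R₂ = (1.64×10^-8)(17.6)/(2.910e-07) = 0.9919 Ω
R = R₁ + R₂ = 1.06 Ω

1.06 Ω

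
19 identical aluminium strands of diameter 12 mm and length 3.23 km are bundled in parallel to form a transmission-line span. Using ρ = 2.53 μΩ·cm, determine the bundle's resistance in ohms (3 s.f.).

ρ = 2.53 μΩ·cm = 2.53×10^-8 Ω·m
A_strand = π(6.0000e-03 m)² = 1.131e-04 m²
R_strand = ρL/A = (2.53×10^-8)(3230)/(1.131e-04) = 0.7226 Ω
R_total = R_strand/N = 0.7226/19 = 0.0380 Ω

0.0380 Ω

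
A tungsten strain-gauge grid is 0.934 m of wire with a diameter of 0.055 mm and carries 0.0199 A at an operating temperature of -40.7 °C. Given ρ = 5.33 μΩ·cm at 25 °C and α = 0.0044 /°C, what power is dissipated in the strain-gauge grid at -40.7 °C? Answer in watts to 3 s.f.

0.00590 W

ρ = 5.33 μΩ·cm = 5.33×10^-8 Ω·m
A = π(d/2)² = π(2.7500e-05 m)² = 2.376e-09 m²
R₍25₎ = ρL/A = (5.33×10^-8)(0.934)/(2.376e-09) = 20.95 Ω
R₍-40.7₎ = R₍25₎(1 + αΔT) = 20.95 × (1 + 0.0044×-65.7) = 14.9 Ω
P = I²R = (0.0199)² × 14.9 = 0.00590 W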